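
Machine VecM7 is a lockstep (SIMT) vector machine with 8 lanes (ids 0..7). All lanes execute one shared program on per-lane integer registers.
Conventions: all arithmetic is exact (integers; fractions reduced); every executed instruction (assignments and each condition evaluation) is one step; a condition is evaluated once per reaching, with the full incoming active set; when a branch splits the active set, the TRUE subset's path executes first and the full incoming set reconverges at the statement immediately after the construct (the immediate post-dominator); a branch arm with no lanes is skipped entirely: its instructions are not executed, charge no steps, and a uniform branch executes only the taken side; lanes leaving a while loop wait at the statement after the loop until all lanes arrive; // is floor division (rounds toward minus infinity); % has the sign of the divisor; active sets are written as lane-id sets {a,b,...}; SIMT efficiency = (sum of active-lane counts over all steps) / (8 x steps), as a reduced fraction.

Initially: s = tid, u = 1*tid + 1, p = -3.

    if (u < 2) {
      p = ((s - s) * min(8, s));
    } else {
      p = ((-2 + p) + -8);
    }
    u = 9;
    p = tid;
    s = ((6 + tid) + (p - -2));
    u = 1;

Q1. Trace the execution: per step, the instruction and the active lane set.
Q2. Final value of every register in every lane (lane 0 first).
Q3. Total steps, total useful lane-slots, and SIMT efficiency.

step 0: eval (u < 2)                 {0,1,2,3,4,5,6,7}
step 1: p <- ((s - s) * min(8, s))   {0}
step 2: p <- ((-2 + p) + -8)         {1,2,3,4,5,6,7}
step 3: u <- 9                       {0,1,2,3,4,5,6,7}
step 4: p <- tid                     {0,1,2,3,4,5,6,7}
step 5: s <- ((6 + tid) + (p - -2))  {0,1,2,3,4,5,6,7}
step 6: u <- 1                       {0,1,2,3,4,5,6,7}

Answer: 7 steps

s: 8,10,12,14,16,18,20,22
u: 1,1,1,1,1,1,1,1
p: 0,1,2,3,4,5,6,7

steps = 7; useful = 48; efficiency = 48/56 = 6/7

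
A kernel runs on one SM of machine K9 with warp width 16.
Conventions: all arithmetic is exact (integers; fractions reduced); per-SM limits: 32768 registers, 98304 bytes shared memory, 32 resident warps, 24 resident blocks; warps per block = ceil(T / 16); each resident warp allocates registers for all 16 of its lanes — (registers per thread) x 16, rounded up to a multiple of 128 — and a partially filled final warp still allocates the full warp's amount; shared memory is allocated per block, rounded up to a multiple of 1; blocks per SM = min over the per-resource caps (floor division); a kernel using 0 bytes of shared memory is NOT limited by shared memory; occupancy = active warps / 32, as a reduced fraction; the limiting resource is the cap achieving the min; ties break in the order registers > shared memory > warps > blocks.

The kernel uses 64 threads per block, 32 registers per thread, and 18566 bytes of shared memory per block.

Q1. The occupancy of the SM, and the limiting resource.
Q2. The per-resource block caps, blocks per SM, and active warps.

Answer: occupancy 5/8, limited by shared memory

registers: 16 blocks
shared memory: 5 blocks
warps: 8 blocks
blocks: 24 blocks

Answer: 5 blocks, 20 active warps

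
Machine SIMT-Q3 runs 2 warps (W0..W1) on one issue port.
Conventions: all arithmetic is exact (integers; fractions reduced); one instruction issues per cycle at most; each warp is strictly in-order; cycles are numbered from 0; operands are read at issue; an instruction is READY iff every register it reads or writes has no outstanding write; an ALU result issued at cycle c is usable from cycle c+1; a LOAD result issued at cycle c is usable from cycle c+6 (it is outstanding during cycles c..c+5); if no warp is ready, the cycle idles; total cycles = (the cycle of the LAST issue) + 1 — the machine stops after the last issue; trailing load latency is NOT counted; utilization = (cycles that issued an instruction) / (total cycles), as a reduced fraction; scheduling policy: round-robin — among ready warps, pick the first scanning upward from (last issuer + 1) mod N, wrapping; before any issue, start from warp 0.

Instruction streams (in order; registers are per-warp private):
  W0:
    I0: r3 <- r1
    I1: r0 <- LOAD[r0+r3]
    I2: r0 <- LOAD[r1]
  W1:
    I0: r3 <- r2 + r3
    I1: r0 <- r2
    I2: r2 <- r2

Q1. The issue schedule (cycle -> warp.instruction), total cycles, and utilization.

cycle 0: W0.I0
cycle 1: W1.I0
cycle 2: W0.I1
cycle 3: W1.I1
cycle 4: W1.I2
cycle 5: idle
cycle 6: idle
cycle 7: idle
cycle 8: W0.I2

Answer: 9 cycles, utilization 2/3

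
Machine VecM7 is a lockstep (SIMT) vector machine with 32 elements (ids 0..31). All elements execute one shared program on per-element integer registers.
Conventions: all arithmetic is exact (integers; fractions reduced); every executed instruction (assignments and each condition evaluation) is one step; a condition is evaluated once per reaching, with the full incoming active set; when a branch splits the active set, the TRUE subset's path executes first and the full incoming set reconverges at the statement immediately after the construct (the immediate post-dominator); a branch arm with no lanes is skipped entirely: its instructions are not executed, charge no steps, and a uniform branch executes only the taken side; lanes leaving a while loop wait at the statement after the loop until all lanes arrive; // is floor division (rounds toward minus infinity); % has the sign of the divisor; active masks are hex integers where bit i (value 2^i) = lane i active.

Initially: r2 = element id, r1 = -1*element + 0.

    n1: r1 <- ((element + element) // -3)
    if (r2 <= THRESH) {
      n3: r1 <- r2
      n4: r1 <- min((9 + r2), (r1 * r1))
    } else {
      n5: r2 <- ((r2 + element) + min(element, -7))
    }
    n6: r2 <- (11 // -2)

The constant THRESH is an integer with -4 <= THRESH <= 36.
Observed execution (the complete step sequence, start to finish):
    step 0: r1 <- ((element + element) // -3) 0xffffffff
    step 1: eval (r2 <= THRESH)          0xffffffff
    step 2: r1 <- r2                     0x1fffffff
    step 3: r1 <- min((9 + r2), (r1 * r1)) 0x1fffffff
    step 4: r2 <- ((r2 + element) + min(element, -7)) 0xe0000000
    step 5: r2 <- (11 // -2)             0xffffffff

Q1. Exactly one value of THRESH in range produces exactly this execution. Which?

Answer: THRESH = 28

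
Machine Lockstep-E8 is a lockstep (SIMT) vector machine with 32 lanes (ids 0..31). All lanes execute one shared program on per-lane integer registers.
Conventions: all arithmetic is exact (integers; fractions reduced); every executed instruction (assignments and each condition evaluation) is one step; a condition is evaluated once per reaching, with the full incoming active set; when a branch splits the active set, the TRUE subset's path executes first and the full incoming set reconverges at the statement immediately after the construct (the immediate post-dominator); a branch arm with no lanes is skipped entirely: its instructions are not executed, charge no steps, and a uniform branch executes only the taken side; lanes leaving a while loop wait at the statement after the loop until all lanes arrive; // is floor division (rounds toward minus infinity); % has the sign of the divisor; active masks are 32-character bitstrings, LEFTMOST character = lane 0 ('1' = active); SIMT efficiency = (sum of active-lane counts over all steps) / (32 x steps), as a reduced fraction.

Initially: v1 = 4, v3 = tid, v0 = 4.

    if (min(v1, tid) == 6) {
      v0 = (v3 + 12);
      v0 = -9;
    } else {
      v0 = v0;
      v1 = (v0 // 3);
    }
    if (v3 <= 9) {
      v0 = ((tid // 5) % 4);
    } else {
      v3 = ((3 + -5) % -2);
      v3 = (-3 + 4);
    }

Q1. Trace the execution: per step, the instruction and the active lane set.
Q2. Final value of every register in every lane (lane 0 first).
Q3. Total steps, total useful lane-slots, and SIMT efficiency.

step 0: eval (min(v1, tid) == 6)     11111111111111111111111111111111
step 1: v0 <- v0                     11111111111111111111111111111111
step 2: v1 <- (v0 // 3)              11111111111111111111111111111111
step 3: eval (v3 <= 9)               11111111111111111111111111111111
step 4: v0 <- ((tid // 5) % 4)       11111111110000000000000000000000
step 5: v3 <- ((3 + -5) % -2)        00000000001111111111111111111111
step 6: v3 <- (-3 + 4)               00000000001111111111111111111111

Answer: 7 steps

v1: 1,1,1,1,1,1,1,1,1,1,1,1,1,1,1,1,1,1,1,1,1,1,1,1,1,1,1,1,1,1,1,1
v3: 0,1,2,3,4,5,6,7,8,9,1,1,1,1,1,1,1,1,1,1,1,1,1,1,1,1,1,1,1,1,1,1
v0: 0,0,0,0,0,1,1,1,1,1,4,4,4,4,4,4,4,4,4,4,4,4,4,4,4,4,4,4,4,4,4,4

steps = 7; useful = 182; efficiency = 182/224 = 13/16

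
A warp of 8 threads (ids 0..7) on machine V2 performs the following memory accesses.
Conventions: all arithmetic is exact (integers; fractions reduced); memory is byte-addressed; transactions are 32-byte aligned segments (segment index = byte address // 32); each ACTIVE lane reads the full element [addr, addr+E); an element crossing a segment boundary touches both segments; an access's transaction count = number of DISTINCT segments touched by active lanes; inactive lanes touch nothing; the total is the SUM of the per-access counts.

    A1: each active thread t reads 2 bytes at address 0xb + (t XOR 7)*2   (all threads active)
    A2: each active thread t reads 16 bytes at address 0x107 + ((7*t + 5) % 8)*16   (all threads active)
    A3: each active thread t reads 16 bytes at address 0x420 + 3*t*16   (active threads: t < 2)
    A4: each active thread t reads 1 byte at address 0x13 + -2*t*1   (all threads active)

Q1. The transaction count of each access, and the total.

A1: 1 transaction
A2: 5 transactions
A3: 2 transactions
A4: 1 transaction

Answer: 1,5,2,1; total 9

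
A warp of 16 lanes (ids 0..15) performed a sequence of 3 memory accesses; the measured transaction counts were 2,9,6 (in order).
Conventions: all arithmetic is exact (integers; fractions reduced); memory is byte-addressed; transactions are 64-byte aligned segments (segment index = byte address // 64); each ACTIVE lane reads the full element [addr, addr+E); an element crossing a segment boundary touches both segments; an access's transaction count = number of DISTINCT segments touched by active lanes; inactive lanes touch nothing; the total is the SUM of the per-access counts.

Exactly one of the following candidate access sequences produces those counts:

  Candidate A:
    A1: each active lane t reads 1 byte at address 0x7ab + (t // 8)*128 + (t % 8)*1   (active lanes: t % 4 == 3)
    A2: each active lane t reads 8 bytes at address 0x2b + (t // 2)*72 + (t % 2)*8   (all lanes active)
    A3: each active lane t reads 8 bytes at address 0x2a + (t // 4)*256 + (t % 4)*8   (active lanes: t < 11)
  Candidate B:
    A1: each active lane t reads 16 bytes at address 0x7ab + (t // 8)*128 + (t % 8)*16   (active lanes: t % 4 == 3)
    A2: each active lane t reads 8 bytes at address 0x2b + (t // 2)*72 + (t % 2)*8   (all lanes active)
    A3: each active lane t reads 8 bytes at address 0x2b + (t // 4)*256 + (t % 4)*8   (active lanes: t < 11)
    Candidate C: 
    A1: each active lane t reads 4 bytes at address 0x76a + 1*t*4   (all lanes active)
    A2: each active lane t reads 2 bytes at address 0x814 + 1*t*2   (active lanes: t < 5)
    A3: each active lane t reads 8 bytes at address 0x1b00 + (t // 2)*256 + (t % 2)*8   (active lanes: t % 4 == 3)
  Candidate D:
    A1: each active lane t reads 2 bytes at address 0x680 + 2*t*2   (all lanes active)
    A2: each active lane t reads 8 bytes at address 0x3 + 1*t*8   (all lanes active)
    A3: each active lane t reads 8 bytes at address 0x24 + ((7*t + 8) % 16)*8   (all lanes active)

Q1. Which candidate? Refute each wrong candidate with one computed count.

B: A1 gives 4 transactions, not 2
C: A2 gives 1 transaction, not 9
D: A1 gives 1 transaction, not 2
A: all counts match (2,9,6)

Answer: A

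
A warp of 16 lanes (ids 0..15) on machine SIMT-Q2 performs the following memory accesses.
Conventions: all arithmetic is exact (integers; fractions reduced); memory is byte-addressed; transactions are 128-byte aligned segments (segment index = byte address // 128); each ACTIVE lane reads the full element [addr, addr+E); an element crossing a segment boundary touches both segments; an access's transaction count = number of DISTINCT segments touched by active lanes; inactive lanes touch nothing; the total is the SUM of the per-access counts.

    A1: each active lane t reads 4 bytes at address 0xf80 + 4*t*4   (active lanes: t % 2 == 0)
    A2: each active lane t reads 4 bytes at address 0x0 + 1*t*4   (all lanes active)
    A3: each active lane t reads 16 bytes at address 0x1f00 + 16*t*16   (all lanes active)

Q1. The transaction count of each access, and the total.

A1: 2 transactions
A2: 1 transaction
A3: 16 transactions

Answer: 2,1,16; total 19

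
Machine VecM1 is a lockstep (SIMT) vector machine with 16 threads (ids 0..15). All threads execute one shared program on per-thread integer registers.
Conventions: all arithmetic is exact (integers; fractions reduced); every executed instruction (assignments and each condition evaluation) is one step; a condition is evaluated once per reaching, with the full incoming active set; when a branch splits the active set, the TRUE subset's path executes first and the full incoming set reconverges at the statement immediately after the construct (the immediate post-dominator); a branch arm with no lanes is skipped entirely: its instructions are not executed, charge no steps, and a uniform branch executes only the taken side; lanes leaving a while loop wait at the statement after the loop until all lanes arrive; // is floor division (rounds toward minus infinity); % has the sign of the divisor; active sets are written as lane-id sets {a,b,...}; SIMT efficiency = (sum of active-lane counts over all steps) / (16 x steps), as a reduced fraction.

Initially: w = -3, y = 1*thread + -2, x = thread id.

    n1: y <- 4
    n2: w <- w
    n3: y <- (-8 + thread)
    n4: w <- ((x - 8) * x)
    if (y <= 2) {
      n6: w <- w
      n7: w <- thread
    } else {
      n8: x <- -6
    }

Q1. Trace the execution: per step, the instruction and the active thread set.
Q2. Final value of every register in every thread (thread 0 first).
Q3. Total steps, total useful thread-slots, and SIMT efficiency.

step 0: y <- 4                       {0,1,2,3,4,5,6,7,8,9,10,11,12,13,14,15}
step 1: w <- w                       {0,1,2,3,4,5,6,7,8,9,10,11,12,13,14,15}
step 2: y <- (-8 + thread)           {0,1,2,3,4,5,6,7,8,9,10,11,12,13,14,15}
step 3: w <- ((x - 8) * x)           {0,1,2,3,4,5,6,7,8,9,10,11,12,13,14,15}
step 4: eval (y <= 2)                {0,1,2,3,4,5,6,7,8,9,10,11,12,13,14,15}
step 5: w <- w                       {0,1,2,3,4,5,6,7,8,9,10}
step 6: w <- thread                  {0,1,2,3,4,5,6,7,8,9,10}
step 7: x <- -6                      {11,12,13,14,15}

Answer: 8 steps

w: 0,1,2,3,4,5,6,7,8,9,10,33,48,65,84,105
y: -8,-7,-6,-5,-4,-3,-2,-1,0,1,2,3,4,5,6,7
x: 0,1,2,3,4,5,6,7,8,9,10,-6,-6,-6,-6,-6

steps = 8; useful = 107; efficiency = 107/128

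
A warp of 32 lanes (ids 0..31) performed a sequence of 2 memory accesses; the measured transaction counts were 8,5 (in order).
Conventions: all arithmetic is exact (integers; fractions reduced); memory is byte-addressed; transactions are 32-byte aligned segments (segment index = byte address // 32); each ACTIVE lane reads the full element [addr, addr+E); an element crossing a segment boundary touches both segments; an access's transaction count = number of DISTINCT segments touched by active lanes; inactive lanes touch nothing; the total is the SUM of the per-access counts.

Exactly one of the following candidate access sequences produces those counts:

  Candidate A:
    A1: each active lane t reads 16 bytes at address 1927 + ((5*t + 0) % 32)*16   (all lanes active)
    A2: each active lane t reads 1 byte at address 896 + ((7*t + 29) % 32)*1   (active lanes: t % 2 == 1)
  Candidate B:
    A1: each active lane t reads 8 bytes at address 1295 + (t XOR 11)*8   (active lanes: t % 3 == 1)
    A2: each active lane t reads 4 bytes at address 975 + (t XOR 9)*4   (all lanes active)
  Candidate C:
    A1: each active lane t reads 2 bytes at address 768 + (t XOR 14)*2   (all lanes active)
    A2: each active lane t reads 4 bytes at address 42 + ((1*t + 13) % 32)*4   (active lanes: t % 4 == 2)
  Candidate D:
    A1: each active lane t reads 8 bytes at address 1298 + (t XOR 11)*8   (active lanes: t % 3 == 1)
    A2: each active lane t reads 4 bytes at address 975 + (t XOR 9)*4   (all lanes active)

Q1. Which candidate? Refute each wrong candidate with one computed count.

A: A1 gives 17 transactions, not 8
C: A1 gives 2 transactions, not 8
D: A1 gives 9 transactions, not 8
B: all counts match (8,5)

Answer: B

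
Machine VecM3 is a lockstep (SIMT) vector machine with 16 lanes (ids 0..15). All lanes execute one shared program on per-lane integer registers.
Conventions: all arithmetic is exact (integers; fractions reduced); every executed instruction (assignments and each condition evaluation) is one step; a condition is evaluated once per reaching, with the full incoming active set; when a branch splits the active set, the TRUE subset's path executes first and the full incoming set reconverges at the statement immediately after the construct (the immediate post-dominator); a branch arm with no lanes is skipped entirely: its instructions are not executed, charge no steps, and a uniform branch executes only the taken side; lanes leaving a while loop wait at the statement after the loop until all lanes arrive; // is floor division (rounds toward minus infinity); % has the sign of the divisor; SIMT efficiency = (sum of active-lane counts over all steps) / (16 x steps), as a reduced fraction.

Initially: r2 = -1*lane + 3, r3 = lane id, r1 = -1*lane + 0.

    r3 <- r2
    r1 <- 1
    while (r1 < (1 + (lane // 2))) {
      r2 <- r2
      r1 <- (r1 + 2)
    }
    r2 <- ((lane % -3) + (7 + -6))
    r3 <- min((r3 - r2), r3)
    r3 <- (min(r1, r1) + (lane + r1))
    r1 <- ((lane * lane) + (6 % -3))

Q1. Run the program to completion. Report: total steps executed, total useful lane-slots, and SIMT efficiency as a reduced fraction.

Answer: 19 steps, 208 useful, 13/19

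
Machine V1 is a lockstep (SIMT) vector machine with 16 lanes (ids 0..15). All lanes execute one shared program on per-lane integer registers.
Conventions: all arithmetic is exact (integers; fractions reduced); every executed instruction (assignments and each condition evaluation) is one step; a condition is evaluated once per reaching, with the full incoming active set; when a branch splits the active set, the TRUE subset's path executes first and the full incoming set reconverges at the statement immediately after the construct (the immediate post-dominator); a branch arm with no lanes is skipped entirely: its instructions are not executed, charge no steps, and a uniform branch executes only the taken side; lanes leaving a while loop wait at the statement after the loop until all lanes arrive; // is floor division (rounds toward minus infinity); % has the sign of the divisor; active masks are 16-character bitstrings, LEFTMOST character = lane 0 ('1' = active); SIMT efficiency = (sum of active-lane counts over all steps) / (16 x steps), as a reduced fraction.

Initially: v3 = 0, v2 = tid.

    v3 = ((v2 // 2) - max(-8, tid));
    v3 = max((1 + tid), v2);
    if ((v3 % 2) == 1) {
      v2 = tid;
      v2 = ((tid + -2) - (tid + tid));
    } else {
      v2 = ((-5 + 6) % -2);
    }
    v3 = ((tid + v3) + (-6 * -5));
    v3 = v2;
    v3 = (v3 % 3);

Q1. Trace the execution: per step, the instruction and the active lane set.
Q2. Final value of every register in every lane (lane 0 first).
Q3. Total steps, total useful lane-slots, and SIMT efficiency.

step 0: v3 <- ((v2 // 2) - max(-8, tid)) 1111111111111111
step 1: v3 <- max((1 + tid), v2)     1111111111111111
step 2: eval ((v3 % 2) == 1)         1111111111111111
step 3: v2 <- tid                    1010101010101010
step 4: v2 <- ((tid + -2) - (tid + tid)) 1010101010101010
step 5: v2 <- ((-5 + 6) % -2)        0101010101010101
step 6: v3 <- ((tid + v3) + (-6 * -5)) 1111111111111111
step 7: v3 <- v2                     1111111111111111
step 8: v3 <- (v3 % 3)               1111111111111111

Answer: 9 steps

v3: 1,2,2,2,0,2,1,2,2,2,0,2,1,2,2,2
v2: -2,-1,-4,-1,-6,-1,-8,-1,-10,-1,-12,-1,-14,-1,-16,-1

steps = 9; useful = 120; efficiency = 120/144 = 5/6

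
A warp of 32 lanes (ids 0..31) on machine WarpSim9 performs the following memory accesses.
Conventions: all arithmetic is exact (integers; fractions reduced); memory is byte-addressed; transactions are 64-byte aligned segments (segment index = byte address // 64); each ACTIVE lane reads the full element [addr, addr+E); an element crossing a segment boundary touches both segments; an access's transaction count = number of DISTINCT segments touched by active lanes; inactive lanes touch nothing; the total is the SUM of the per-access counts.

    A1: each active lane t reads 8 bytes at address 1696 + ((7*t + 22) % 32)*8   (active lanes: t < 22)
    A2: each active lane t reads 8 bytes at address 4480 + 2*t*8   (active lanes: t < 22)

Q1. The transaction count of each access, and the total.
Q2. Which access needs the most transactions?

A1: 5 transactions
A2: 6 transactions

Answer: 5,6; total 11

Answer: A2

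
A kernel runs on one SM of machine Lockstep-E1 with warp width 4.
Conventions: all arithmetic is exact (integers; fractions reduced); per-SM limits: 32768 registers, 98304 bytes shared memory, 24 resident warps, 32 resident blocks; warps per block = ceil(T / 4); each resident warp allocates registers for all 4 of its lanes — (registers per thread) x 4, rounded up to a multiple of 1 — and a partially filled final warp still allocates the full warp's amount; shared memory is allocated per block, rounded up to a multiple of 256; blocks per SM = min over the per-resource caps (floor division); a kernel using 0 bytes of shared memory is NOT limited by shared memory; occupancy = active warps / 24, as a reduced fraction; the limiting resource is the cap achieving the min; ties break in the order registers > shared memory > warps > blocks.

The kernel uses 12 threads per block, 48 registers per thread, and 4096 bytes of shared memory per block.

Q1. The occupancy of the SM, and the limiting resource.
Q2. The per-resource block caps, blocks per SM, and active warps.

Answer: occupancy 1, limited by warps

registers: 56 blocks
shared memory: 24 blocks
warps: 8 blocks
blocks: 32 blocks

Answer: 8 blocks, 24 active warps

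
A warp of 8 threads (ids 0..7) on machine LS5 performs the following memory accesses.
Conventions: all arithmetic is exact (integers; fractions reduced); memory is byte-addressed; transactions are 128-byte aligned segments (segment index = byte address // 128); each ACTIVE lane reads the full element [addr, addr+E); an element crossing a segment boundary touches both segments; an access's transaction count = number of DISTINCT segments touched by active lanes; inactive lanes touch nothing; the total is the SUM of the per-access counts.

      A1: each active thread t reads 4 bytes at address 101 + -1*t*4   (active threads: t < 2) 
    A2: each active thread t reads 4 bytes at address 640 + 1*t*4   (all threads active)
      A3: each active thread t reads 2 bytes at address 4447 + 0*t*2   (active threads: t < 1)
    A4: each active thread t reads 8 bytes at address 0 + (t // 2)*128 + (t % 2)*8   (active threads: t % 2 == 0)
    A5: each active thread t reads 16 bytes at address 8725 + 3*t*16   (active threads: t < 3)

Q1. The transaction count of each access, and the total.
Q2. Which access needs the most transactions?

A1: 1 transaction
A2: 1 transaction
A3: 1 transaction
A4: 4 transactions
A5: 2 transactions

Answer: 1,1,1,4,2; total 9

Answer: A4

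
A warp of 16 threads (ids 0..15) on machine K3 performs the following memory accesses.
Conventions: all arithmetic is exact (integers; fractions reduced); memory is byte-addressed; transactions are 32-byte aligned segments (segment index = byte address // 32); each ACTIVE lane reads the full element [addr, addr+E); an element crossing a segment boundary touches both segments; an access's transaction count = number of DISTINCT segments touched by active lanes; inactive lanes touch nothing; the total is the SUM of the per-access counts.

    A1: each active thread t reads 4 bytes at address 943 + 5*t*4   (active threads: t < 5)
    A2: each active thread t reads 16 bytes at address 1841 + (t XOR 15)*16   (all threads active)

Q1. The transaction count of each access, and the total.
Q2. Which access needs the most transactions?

A1: 4 transactions
A2: 9 transactions

Answer: 4,9; total 13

Answer: A2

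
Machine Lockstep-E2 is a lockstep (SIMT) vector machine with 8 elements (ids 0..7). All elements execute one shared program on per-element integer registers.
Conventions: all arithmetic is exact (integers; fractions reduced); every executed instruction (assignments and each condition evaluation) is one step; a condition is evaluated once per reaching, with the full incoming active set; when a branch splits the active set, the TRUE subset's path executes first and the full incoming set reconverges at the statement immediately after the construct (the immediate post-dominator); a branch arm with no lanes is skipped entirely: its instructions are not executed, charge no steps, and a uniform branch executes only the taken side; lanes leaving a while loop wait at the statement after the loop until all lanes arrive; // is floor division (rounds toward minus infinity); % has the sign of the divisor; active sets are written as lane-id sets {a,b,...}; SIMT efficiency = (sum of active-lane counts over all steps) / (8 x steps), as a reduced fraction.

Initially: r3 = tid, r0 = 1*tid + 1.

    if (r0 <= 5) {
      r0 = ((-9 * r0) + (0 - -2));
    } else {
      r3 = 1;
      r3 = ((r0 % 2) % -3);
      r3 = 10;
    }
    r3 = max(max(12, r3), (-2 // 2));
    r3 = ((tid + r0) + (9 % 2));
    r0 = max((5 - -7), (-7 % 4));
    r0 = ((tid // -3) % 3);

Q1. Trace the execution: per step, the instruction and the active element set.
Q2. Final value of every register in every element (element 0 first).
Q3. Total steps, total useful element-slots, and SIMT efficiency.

step 0: eval (r0 <= 5)               {0,1,2,3,4,5,6,7}
step 1: r0 <- ((-9 * r0) + (0 - -2)) {0,1,2,3,4}
step 2: r3 <- 1                      {5,6,7}
step 3: r3 <- ((r0 % 2) % -3)        {5,6,7}
step 4: r3 <- 10                     {5,6,7}
step 5: r3 <- max(max(12, r3), (-2 // 2)) {0,1,2,3,4,5,6,7}
step 6: r3 <- ((tid + r0) + (9 % 2)) {0,1,2,3,4,5,6,7}
step 7: r0 <- max((5 - -7), (-7 % 4)) {0,1,2,3,4,5,6,7}
step 8: r0 <- ((tid // -3) % 3)      {0,1,2,3,4,5,6,7}

Answer: 9 steps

r3: -6,-14,-22,-30,-38,12,14,16
r0: 0,2,2,2,1,1,1,0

steps = 9; useful = 54; efficiency = 54/72 = 3/4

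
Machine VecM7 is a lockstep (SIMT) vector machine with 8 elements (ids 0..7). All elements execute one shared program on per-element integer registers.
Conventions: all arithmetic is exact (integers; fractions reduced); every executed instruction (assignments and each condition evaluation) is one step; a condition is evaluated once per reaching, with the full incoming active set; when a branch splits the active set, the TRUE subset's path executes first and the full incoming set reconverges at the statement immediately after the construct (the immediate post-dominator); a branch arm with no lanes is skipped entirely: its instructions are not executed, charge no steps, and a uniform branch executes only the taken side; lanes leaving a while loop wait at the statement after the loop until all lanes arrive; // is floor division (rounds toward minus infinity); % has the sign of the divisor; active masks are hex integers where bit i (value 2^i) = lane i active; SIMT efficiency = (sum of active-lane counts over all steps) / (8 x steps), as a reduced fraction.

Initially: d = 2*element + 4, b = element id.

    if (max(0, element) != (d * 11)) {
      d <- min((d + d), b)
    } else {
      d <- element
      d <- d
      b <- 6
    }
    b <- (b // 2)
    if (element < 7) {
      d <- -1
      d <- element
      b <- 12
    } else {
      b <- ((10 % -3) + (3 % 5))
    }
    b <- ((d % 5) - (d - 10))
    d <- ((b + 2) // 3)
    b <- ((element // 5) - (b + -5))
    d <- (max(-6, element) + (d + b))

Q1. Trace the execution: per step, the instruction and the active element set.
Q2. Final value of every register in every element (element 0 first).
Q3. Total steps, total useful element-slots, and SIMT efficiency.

step 0: eval (max(0, element) != (d * 11)) 0xff
step 1: d <- min((d + d), b)         0xff
step 2: b <- (b // 2)                0xff
step 3: eval (element < 7)           0xff
step 4: d <- -1                      0x7f
step 5: d <- element                 0x7f
step 6: b <- 12                      0x7f
step 7: b <- ((10 % -3) + (3 % 5))   0x80
step 8: b <- ((d % 5) - (d - 10))    0xff
step 9: d <- ((b + 2) // 3)          0xff
step 10: b <- ((element // 5) - (b + -5)) 0xff
step 11: d <- (max(-6, element) + (d + b)) 0xff

Answer: 12 steps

d: -1,0,1,2,3,8,9,10
b: -5,-5,-5,-5,-5,1,1,1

steps = 12; useful = 86; efficiency = 86/96 = 43/48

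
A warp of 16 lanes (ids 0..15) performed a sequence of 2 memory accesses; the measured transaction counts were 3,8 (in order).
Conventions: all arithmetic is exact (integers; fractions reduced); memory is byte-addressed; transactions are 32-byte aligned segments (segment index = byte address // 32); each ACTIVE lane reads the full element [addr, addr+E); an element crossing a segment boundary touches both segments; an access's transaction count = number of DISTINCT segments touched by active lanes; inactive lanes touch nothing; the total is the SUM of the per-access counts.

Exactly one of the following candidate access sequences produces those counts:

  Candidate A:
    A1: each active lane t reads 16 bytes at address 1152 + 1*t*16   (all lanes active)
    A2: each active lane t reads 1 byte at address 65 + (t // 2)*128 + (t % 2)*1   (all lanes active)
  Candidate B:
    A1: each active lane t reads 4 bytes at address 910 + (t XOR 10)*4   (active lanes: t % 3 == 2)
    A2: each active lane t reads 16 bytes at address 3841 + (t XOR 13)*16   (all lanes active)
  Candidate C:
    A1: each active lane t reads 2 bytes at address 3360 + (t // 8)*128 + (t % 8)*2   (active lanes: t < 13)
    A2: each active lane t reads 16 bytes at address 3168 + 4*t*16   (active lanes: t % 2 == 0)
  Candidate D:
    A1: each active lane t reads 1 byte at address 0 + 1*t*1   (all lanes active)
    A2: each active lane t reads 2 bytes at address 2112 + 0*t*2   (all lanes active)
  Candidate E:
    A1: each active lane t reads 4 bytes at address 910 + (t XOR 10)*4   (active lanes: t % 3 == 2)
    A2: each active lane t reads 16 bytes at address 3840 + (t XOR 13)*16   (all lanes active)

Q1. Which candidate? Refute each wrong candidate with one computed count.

A: A1 gives 8 transactions, not 3
B: A2 gives 9 transactions, not 8
C: A1 gives 2 transactions, not 3
D: A1 gives 1 transaction, not 3
E: all counts match (3,8)

Answer: E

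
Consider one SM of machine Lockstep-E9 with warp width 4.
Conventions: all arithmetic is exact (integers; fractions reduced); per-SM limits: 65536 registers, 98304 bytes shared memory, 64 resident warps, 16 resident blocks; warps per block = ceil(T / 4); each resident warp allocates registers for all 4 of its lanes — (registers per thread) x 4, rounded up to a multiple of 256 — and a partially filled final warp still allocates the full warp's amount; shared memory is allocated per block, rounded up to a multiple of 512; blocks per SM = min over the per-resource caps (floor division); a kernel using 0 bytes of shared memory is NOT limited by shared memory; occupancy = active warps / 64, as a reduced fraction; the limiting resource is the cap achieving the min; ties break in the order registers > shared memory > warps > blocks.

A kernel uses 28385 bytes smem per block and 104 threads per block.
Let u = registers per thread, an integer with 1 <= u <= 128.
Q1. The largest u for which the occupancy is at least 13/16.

Answer: u = 128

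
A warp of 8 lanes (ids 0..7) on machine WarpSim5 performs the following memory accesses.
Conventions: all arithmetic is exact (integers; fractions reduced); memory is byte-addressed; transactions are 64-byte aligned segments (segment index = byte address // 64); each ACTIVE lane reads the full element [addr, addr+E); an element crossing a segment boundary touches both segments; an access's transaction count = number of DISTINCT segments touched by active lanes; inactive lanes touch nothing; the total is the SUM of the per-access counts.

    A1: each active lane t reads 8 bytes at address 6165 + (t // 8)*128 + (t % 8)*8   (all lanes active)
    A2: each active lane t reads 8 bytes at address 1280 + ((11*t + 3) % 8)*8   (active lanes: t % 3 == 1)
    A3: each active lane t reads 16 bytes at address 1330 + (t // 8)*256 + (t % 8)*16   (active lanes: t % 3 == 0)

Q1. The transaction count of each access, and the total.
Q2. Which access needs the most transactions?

A1: 2 transactions
A2: 1 transaction
A3: 3 transactions

Answer: 2,1,3; total 6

Answer: A3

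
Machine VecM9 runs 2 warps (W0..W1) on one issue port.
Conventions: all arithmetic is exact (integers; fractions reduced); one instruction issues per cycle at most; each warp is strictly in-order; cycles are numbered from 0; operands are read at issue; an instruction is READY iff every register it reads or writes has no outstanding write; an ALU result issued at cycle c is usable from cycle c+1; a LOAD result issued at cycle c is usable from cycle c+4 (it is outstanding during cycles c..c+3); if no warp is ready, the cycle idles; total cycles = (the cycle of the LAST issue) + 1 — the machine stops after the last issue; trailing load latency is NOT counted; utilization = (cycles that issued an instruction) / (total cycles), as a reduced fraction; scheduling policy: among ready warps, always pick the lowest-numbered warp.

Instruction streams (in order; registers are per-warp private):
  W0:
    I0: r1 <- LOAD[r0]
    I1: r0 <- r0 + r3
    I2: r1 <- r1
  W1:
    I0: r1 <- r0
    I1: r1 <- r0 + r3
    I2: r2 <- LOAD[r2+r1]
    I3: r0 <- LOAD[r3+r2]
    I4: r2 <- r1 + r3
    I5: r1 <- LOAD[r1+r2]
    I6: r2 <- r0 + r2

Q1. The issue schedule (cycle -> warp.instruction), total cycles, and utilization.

cycle 0: W0.I0
cycle 1: W0.I1
cycle 2: W1.I0
cycle 3: W1.I1
cycle 4: W0.I2
cycle 5: W1.I2
cycle 6: idle
cycle 7: idle
cycle 8: idle
cycle 9: W1.I3
cycle 10: W1.I4
cycle 11: W1.I5
cycle 12: idle
cycle 13: W1.I6

Answer: 14 cycles, utilization 5/7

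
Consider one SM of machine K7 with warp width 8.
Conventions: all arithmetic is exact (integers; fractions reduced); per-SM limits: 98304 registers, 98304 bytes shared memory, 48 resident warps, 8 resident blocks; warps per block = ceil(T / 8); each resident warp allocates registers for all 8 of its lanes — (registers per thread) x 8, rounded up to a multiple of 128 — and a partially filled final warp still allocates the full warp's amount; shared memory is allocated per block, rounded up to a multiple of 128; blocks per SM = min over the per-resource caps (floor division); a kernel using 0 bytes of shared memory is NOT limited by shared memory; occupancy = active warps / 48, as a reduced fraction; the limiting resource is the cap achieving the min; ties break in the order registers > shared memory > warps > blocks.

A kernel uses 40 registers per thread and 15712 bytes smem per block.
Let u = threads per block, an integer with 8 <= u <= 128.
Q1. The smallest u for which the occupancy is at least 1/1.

Answer: u = 57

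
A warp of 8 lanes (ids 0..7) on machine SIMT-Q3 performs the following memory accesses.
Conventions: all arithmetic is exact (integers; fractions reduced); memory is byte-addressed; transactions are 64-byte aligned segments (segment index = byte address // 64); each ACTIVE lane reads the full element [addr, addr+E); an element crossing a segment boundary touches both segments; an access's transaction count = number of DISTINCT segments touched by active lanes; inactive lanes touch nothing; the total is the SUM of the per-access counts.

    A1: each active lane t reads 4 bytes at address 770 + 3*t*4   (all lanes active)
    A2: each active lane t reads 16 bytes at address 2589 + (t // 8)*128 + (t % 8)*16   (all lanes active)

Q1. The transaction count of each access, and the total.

A1: 2 transactions
A2: 3 transactions

Answer: 2,3; total 5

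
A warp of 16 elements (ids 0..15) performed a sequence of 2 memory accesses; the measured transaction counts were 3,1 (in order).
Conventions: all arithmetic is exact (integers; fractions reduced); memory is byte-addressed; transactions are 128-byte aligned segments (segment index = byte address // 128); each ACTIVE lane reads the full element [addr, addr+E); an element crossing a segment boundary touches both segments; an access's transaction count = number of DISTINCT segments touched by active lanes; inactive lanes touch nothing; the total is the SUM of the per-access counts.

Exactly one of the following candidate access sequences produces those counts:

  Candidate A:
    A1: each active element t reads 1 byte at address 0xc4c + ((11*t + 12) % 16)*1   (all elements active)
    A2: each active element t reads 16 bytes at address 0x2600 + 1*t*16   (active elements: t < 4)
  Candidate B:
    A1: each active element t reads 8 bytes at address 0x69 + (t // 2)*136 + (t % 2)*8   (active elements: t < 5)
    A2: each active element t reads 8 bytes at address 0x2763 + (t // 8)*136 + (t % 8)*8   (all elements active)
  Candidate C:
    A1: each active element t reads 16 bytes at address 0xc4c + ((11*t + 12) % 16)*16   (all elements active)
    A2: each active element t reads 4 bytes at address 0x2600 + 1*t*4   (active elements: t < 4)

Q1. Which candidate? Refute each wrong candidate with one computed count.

A: A1 gives 1 transaction, not 3
B: A1 gives 4 transactions, not 3
C: all counts match (3,1)

Answer: C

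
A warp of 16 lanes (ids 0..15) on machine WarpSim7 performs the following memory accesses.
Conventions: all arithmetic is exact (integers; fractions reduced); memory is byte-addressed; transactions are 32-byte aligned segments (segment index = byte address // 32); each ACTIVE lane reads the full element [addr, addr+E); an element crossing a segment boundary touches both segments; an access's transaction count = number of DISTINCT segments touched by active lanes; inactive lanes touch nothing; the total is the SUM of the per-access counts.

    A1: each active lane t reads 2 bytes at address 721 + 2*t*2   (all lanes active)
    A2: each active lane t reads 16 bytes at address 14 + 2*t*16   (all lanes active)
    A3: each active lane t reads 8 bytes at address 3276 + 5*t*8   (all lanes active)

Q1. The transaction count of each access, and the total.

A1: 3 transactions
A2: 16 transactions
A3: 20 transactions

Answer: 3,16,20; total 39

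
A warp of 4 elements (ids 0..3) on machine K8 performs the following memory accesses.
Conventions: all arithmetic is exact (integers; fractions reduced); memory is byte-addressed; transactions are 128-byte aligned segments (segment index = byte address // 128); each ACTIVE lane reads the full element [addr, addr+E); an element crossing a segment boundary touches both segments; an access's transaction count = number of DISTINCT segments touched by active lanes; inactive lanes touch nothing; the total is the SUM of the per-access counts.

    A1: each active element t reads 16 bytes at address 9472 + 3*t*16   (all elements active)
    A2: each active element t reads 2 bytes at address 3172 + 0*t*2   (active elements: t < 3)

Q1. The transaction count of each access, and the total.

A1: 2 transactions
A2: 1 transaction

Answer: 2,1; total 3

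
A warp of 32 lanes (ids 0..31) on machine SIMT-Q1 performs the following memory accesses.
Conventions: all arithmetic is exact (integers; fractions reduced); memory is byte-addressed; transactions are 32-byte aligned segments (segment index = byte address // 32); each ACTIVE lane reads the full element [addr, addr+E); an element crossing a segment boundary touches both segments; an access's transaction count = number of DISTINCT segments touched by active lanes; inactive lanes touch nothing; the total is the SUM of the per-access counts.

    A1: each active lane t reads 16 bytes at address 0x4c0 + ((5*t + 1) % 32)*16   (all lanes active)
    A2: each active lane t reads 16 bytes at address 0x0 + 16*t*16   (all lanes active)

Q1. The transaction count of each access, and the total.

A1: 16 transactions
A2: 32 transactions

Answer: 16,32; total 48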